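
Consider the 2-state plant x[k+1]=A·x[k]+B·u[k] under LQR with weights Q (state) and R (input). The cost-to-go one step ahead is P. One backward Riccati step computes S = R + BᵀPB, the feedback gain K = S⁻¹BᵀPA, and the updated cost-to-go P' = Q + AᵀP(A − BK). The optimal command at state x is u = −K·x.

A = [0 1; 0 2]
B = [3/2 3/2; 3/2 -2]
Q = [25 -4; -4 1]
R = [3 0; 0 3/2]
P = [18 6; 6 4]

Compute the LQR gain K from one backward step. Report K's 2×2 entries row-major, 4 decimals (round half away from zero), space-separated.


0.0000 0.8900 0.0000 -0.1982

BᵀP = [36.0000 15.0000; 15.0000 1.0000]
S = R + BᵀPB = [3 0; 0 3/2] + [76.5000 24.0000; 24.0000 20.5000] = [79.5000 24.0000; 24.0000 22.0000]
BᵀPA = [0.0000 66.0000; 0.0000 17.0000]
K = S⁻¹·BᵀPA = [0.0000 0.8900; 0.0000 -0.1982]
A−BK = [0.0000 -0.0377; 0.0000 0.2685]
AᵀP(A−BK) = [0.0000 0.0000; 0.0000 2.6279]
P' = Q + AᵀP(A−BK) = [25.0000 -4.0000; -4.0000 3.6279]
tr(P') = 28.6279


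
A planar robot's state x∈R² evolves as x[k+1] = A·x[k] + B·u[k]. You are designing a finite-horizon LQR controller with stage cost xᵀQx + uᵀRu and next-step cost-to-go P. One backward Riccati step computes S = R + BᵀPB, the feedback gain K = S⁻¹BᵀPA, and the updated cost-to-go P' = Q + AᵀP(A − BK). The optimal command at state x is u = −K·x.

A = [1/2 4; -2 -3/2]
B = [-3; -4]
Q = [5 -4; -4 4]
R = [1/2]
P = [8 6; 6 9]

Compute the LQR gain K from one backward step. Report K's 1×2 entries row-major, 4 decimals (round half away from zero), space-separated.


BᵀP = [-48.0000 -54.0000]
S = R + BᵀPB = [1/2] + [360.0000] = [360.5000]
BᵀPA = [84.0000 -111.0000]
K = S⁻¹·BᵀPA = [0.2330 -0.3079]
A−BK = [1.1990 3.0763; -1.0680 -2.7316]
AᵀP(A−BK) = [6.4272 16.3641; 16.3641 42.0725]
P' = Q + AᵀP(A−BK) = [11.4272 12.3641; 12.3641 46.0725]
tr(P') = 57.4997

0.2330 -0.3079


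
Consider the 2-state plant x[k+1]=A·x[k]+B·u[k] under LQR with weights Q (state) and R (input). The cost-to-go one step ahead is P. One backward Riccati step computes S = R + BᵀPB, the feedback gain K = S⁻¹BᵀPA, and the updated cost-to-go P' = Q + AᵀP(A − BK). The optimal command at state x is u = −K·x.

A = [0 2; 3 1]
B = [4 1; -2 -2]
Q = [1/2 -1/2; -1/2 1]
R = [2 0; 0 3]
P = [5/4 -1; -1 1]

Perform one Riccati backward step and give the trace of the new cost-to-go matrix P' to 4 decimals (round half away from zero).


3.0570

BᵀP = [7.0000 -6.0000; 3.2500 -3.0000]
S = R + BᵀPB = [2 0; 0 3] + [40.0000 19.0000; 19.0000 9.2500] = [42.0000 19.0000; 19.0000 12.2500]
BᵀPA = [-18.0000 8.0000; -9.0000 3.5000]
K = S⁻¹·BᵀPA = [-0.3225 0.2052; -0.2345 -0.0326]
A−BK = [1.5244 1.2117; 1.8860 1.3453]
AᵀP(A−BK) = [1.0847 0.4007; 0.4007 0.4723]
P' = Q + AᵀP(A−BK) = [1.5847 -0.0993; -0.0993 1.4723]
tr(P') = 3.0570


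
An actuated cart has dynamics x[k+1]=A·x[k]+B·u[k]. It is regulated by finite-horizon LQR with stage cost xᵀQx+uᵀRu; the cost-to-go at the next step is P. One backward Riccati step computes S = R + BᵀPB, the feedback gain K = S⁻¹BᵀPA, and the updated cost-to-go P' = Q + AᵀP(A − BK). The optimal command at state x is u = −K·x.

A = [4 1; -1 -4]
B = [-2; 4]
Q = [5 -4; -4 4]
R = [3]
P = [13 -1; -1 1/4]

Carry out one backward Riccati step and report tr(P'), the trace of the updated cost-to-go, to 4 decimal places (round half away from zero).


BᵀP = [-30.0000 3.0000]
S = R + BᵀPB = [3] + [72.0000] = [75.0000]
BᵀPA = [-123.0000 -42.0000]
K = S⁻¹·BᵀPA = [-1.6400 -0.5600]
A−BK = [0.7200 -0.1200; 5.5600 -1.7600]
AᵀP(A−BK) = [14.5300 1.1200; 1.1200 1.4800]
P' = Q + AᵀP(A−BK) = [19.5300 -2.8800; -2.8800 5.4800]
tr(P') = 25.0100

25.0100


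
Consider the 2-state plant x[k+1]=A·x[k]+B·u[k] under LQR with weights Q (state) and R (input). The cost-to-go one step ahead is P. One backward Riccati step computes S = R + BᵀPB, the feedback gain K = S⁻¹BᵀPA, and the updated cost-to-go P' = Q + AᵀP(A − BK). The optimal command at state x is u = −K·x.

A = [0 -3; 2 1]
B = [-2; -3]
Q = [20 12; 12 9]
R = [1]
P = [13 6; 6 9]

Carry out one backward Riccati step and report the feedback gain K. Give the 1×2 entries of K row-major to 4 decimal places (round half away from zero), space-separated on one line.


BᵀP = [-44.0000 -39.0000]
S = R + BᵀPB = [1] + [205.0000] = [206.0000]
BᵀPA = [-78.0000 93.0000]
K = S⁻¹·BᵀPA = [-0.3786 0.4515]
A−BK = [-0.7573 -2.0971; 0.8641 2.3544]
AᵀP(A−BK) = [6.4660 17.2136; 17.2136 48.0146]
P' = Q + AᵀP(A−BK) = [26.4660 29.2136; 29.2136 57.0146]
tr(P') = 83.4806

-0.3786 0.4515


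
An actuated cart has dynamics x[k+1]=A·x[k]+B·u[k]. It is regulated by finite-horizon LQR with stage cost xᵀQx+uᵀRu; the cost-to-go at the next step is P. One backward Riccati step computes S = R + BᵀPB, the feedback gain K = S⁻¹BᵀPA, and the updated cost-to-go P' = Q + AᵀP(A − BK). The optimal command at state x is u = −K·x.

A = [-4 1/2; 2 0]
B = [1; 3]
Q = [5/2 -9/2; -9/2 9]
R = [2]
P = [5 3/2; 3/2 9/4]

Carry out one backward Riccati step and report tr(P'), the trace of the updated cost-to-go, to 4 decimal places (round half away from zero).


BᵀP = [9.5000 8.2500]
S = R + BᵀPB = [2] + [34.2500] = [36.2500]
BᵀPA = [-21.5000 4.7500]
K = S⁻¹·BᵀPA = [-0.5931 0.1310]
A−BK = [-3.4069 0.3690; 3.7793 -0.3931]
AᵀP(A−BK) = [52.2483 -5.6828; -5.6828 0.6276]
P' = Q + AᵀP(A−BK) = [54.7483 -10.1828; -10.1828 9.6276]
tr(P') = 64.3759

64.3759


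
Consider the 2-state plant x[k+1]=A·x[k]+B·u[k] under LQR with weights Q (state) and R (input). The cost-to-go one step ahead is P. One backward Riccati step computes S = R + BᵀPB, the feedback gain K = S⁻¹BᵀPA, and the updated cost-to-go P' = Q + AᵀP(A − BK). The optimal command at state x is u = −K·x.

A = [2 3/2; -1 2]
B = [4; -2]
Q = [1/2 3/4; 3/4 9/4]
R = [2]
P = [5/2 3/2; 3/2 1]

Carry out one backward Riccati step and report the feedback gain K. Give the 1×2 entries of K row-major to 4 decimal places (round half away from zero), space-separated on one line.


0.4545 0.8409

BᵀP = [7.0000 4.0000]
S = R + BᵀPB = [2] + [20.0000] = [22.0000]
BᵀPA = [10.0000 18.5000]
K = S⁻¹·BᵀPA = [0.4545 0.8409]
A−BK = [0.1818 -1.8636; -0.0909 3.6818]
AᵀP(A−BK) = [0.4545 0.8409; 0.8409 3.0682]
P' = Q + AᵀP(A−BK) = [0.9545 1.5909; 1.5909 5.3182]
tr(P') = 6.2727


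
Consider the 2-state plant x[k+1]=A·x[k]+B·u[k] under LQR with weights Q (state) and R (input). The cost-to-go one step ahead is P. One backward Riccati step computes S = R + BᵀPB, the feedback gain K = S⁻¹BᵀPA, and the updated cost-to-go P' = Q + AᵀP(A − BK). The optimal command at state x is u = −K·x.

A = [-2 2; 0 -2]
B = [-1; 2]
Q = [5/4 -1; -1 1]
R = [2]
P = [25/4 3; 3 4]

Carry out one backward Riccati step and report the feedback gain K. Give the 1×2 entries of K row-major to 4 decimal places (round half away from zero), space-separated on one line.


0.0408 -0.8571

BᵀP = [-0.2500 5.0000]
S = R + BᵀPB = [2] + [10.2500] = [12.2500]
BᵀPA = [0.5000 -10.5000]
K = S⁻¹·BᵀPA = [0.0408 -0.8571]
A−BK = [-1.9592 1.1429; -0.0816 -0.2857]
AᵀP(A−BK) = [24.9796 -12.5714; -12.5714 8.0000]
P' = Q + AᵀP(A−BK) = [26.2296 -13.5714; -13.5714 9.0000]
tr(P') = 35.2296


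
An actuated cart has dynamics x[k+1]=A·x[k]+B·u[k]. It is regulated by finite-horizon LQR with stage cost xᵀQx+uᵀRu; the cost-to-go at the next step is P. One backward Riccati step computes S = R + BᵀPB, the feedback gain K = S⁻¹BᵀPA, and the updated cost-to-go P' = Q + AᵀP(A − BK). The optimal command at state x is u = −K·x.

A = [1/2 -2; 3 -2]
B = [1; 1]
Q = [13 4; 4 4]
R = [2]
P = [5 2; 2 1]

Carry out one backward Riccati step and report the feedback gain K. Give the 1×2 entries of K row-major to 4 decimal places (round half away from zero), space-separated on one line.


1.0417 -1.6667

BᵀP = [7.0000 3.0000]
S = R + BᵀPB = [2] + [10.0000] = [12.0000]
BᵀPA = [12.5000 -20.0000]
K = S⁻¹·BᵀPA = [1.0417 -1.6667]
A−BK = [-0.5417 -0.3333; 1.9583 -0.3333]
AᵀP(A−BK) = [3.2292 -4.1667; -4.1667 6.6667]
P' = Q + AᵀP(A−BK) = [16.2292 -0.1667; -0.1667 10.6667]
tr(P') = 26.8958


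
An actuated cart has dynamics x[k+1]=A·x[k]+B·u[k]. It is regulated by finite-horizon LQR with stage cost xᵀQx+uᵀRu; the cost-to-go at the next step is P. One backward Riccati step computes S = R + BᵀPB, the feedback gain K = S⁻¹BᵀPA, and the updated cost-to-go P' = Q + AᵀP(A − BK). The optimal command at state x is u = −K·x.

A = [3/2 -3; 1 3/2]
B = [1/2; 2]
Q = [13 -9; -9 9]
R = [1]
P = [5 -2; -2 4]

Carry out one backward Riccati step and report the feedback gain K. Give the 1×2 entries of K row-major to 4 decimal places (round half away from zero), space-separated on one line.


0.3333 1.0526

BᵀP = [-1.5000 7.0000]
S = R + BᵀPB = [1] + [13.2500] = [14.2500]
BᵀPA = [4.7500 15.0000]
K = S⁻¹·BᵀPA = [0.3333 1.0526]
A−BK = [1.3333 -3.5263; 0.3333 -0.6053]
AᵀP(A−BK) = [7.6667 -20.0000; -20.0000 56.2105]
P' = Q + AᵀP(A−BK) = [20.6667 -29.0000; -29.0000 65.2105]
tr(P') = 85.8772


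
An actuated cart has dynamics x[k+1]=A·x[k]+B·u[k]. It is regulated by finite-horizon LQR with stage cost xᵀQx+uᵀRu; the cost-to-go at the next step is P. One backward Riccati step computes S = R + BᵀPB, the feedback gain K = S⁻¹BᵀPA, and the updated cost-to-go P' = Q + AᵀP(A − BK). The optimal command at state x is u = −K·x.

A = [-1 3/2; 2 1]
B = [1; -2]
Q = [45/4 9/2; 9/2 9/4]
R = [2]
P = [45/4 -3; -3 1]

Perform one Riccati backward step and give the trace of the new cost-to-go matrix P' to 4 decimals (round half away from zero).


17.7778

BᵀP = [17.2500 -5.0000]
S = R + BᵀPB = [2] + [27.2500] = [29.2500]
BᵀPA = [-27.2500 20.8750]
K = S⁻¹·BᵀPA = [-0.9316 0.7137]
A−BK = [-0.0684 0.7863; 0.1368 2.4274]
AᵀP(A−BK) = [1.8632 -1.4274; -1.4274 2.4145]
P' = Q + AᵀP(A−BK) = [13.1132 3.0726; 3.0726 4.6645]
tr(P') = 17.7778


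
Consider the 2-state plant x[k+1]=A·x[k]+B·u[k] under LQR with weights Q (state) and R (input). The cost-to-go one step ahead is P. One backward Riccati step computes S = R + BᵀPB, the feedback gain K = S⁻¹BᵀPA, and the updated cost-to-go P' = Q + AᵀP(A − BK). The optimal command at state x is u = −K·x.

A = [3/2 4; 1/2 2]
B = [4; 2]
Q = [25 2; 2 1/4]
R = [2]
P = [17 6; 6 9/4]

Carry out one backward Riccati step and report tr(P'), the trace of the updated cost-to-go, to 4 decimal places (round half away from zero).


BᵀP = [80.0000 28.5000]
S = R + BᵀPB = [2] + [377.0000] = [379.0000]
BᵀPA = [134.2500 377.0000]
K = S⁻¹·BᵀPA = [0.3542 0.9947]
A−BK = [0.0831 0.0211; -0.2084 0.0106]
AᵀP(A−BK) = [0.2582 0.7084; 0.7084 1.9894]
P' = Q + AᵀP(A−BK) = [25.2582 2.7084; 2.7084 2.2394]
tr(P') = 27.4977

27.4977


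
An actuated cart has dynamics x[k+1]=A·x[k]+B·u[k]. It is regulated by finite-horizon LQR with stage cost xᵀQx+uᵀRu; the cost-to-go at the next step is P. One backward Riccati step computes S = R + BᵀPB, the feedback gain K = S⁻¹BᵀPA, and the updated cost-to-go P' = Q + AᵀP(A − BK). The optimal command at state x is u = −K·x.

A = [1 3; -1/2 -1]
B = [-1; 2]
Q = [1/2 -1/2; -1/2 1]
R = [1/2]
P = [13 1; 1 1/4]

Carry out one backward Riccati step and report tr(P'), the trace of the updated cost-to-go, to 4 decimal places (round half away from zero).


BᵀP = [-11.0000 -0.5000]
S = R + BᵀPB = [1/2] + [10.0000] = [10.5000]
BᵀPA = [-10.7500 -32.5000]
K = S⁻¹·BᵀPA = [-1.0238 -3.0952]
A−BK = [-0.0238 -0.0952; 1.5476 5.1905]
AᵀP(A−BK) = [1.0565 3.3512; 3.3512 10.6548]
P' = Q + AᵀP(A−BK) = [1.5565 2.8512; 2.8512 11.6548]
tr(P') = 13.2113

13.2113


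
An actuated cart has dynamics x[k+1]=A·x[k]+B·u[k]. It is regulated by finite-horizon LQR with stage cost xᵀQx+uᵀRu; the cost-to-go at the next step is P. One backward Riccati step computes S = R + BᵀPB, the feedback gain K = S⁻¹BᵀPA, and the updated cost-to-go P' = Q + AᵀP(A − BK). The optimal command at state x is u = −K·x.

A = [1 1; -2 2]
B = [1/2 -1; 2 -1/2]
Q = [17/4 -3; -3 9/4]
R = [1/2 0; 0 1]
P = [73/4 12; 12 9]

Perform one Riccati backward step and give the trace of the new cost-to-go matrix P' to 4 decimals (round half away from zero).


BᵀP = [33.1250 24.0000; -24.2500 -16.5000]
S = R + BᵀPB = [1/2 0; 0 1] + [64.5625 -45.1250; -45.1250 32.5000] = [65.0625 -45.1250; -45.1250 33.5000]
BᵀPA = [-14.8750 81.1250; 8.7500 -57.2500]
K = S⁻¹·BᵀPA = [-0.7219 0.9369; -0.7112 -0.4470]
A−BK = [0.6497 0.0846; -0.9118 -0.0972]
AᵀP(A−BK) = [1.7349 0.0970; 0.0970 0.6569]
P' = Q + AᵀP(A−BK) = [5.9849 -2.9030; -2.9030 2.9069]
tr(P') = 8.8918

8.8918


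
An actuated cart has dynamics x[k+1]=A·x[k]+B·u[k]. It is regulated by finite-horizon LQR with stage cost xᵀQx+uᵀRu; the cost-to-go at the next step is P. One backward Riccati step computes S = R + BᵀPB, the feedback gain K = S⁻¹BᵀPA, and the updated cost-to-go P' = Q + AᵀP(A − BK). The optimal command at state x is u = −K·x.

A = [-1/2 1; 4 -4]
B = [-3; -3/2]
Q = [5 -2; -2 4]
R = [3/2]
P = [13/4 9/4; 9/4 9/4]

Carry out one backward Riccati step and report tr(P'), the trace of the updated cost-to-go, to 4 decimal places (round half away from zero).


BᵀP = [-13.1250 -10.1250]
S = R + BᵀPB = [3/2] + [54.5625] = [56.0625]
BᵀPA = [-33.9375 27.3750]
K = S⁻¹·BᵀPA = [-0.6054 0.4883]
A−BK = [-2.3161 2.4649; 3.0920 -3.2676]
AᵀP(A−BK) = [7.2684 -7.5535; -7.5535 7.8829]
P' = Q + AᵀP(A−BK) = [12.2684 -9.5535; -9.5535 11.8829]
tr(P') = 24.1513

24.1513


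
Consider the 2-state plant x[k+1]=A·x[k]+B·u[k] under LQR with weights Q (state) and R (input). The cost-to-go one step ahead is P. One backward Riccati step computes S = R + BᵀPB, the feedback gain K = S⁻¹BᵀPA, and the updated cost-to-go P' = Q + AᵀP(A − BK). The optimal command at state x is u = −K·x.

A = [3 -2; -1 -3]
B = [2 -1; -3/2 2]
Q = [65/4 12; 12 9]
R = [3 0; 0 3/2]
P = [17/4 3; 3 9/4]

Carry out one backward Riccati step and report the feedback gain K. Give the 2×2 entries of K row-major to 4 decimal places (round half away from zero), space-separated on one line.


1.1811 -1.8845 0.8268 -2.0525

BᵀP = [4.0000 2.6250; 1.7500 1.5000]
S = R + BᵀPB = [3 0; 0 3/2] + [4.0625 1.2500; 1.2500 1.2500] = [7.0625 1.2500; 1.2500 2.7500]
BᵀPA = [9.3750 -15.8750; 3.7500 -8.0000]
K = S⁻¹·BᵀPA = [1.1811 -1.8845; 0.8268 -2.0525]
A−BK = [1.4646 -0.2835; -0.8819 -1.7218]
AᵀP(A−BK) = [8.3268 -14.3858; -14.3858 26.9134]
P' = Q + AᵀP(A−BK) = [24.5768 -2.3858; -2.3858 35.9134]
tr(P') = 60.4902


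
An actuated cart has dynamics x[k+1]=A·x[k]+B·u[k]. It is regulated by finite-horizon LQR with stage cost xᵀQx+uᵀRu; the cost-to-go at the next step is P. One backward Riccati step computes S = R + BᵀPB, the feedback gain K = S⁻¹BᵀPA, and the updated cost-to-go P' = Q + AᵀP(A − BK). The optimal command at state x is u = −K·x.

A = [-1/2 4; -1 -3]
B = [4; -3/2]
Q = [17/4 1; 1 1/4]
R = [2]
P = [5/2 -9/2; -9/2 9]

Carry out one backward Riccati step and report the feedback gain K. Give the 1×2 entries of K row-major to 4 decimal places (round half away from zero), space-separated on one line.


BᵀP = [16.7500 -31.5000]
S = R + BᵀPB = [2] + [114.2500] = [116.2500]
BᵀPA = [23.1250 161.5000]
K = S⁻¹·BᵀPA = [0.1989 1.3892]
A−BK = [-1.2957 -1.5570; -0.7016 -0.9161]
AᵀP(A−BK) = [0.5249 1.1237; 1.1237 4.6366]
P' = Q + AᵀP(A−BK) = [4.7749 2.1237; 2.1237 4.8866]
tr(P') = 9.6614

0.1989 1.3892


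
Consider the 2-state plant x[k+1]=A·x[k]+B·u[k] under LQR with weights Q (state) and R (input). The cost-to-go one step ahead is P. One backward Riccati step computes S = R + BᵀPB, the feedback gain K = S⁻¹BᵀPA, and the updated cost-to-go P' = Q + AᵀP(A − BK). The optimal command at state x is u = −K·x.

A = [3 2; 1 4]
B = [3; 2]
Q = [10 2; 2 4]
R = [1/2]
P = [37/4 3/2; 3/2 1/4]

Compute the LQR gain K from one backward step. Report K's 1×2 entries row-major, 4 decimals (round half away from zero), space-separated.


BᵀP = [30.7500 5.0000]
S = R + BᵀPB = [1/2] + [102.2500] = [102.7500]
BᵀPA = [97.2500 81.5000]
K = S⁻¹·BᵀPA = [0.9465 0.7932]
A−BK = [0.1606 -0.3796; -0.8929 2.4136]
AᵀP(A−BK) = [0.4556 0.3625; 0.3625 0.3552]
P' = Q + AᵀP(A−BK) = [10.4556 2.3625; 2.3625 4.3552]
tr(P') = 14.8108

0.9465 0.7932


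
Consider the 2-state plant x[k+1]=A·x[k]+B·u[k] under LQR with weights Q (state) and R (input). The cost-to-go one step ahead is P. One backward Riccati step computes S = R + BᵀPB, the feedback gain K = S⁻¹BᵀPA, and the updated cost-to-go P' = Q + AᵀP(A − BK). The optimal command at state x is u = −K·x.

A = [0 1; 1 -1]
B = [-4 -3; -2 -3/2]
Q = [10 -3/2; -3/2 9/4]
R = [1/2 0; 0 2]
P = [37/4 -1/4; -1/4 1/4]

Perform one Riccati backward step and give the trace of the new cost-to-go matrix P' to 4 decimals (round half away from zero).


BᵀP = [-36.5000 0.5000; -27.3750 0.3750]
S = R + BᵀPB = [1/2 0; 0 2] + [145.0000 108.7500; 108.7500 81.5625] = [145.5000 108.7500; 108.7500 83.5625]
BᵀPA = [0.5000 -37.0000; 0.3750 -27.7500]
K = S⁻¹·BᵀPA = [0.0030 -0.2230; 0.0006 -0.0418]
A−BK = [0.0138 -0.0176; 1.0069 -1.5088]
AᵀP(A−BK) = [0.2483 -0.3728; -0.3728 0.5871]
P' = Q + AᵀP(A−BK) = [10.2483 -1.8728; -1.8728 2.8371]
tr(P') = 13.0854

13.0854


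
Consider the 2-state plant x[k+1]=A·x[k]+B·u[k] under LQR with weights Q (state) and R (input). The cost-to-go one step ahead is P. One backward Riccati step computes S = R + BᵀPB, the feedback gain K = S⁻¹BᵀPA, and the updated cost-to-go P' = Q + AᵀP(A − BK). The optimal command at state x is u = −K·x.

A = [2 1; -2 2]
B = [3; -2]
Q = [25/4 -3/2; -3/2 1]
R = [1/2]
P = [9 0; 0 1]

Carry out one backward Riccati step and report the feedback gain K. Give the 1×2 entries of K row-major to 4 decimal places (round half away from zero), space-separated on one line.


BᵀP = [27.0000 -2.0000]
S = R + BᵀPB = [1/2] + [85.0000] = [85.5000]
BᵀPA = [58.0000 23.0000]
K = S⁻¹·BᵀPA = [0.6784 0.2690]
A−BK = [-0.0351 0.1930; -0.6433 2.5380]
AᵀP(A−BK) = [0.6550 -1.6023; -1.6023 6.8129]
P' = Q + AᵀP(A−BK) = [6.9050 -3.1023; -3.1023 7.8129]
tr(P') = 14.7178

0.6784 0.2690


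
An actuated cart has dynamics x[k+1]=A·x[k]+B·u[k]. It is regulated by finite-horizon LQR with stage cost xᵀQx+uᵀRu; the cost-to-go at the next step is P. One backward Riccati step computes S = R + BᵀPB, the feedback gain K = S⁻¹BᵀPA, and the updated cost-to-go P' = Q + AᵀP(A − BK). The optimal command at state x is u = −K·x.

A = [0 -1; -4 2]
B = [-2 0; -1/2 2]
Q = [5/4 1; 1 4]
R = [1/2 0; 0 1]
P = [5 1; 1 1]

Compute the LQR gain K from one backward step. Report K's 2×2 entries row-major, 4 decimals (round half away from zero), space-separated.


BᵀP = [-10.5000 -2.5000; 2.0000 2.0000]
S = R + BᵀPB = [1/2 0; 0 1] + [22.2500 -5.0000; -5.0000 4.0000] = [22.7500 -5.0000; -5.0000 5.0000]
BᵀPA = [10.0000 5.5000; -8.0000 2.0000]
K = S⁻¹·BᵀPA = [0.1127 0.4225; -1.4873 0.8225]
A−BK = [0.2254 -0.1549; -0.9690 0.5662]
AᵀP(A−BK) = [2.9746 -1.6451; -1.6451 1.0310]
P' = Q + AᵀP(A−BK) = [4.2246 -0.6451; -0.6451 5.0310]
tr(P') = 9.2556

0.1127 0.4225 -1.4873 0.8225


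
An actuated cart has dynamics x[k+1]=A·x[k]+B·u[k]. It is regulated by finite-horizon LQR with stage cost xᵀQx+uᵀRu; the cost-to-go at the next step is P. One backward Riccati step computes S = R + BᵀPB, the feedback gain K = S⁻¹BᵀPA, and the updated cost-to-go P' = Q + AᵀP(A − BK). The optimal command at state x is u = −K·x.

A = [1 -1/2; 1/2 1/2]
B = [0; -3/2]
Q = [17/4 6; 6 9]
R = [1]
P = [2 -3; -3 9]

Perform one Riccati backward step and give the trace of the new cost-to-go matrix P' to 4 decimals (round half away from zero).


14.7000

BᵀP = [4.5000 -13.5000]
S = R + BᵀPB = [1] + [20.2500] = [21.2500]
BᵀPA = [-2.2500 -9.0000]
K = S⁻¹·BᵀPA = [-0.1059 -0.4235]
A−BK = [1.0000 -0.5000; 0.3412 -0.1353]
AᵀP(A−BK) = [1.0118 -0.4529; -0.4529 0.4382]
P' = Q + AᵀP(A−BK) = [5.2618 5.5471; 5.5471 9.4382]
tr(P') = 14.7000


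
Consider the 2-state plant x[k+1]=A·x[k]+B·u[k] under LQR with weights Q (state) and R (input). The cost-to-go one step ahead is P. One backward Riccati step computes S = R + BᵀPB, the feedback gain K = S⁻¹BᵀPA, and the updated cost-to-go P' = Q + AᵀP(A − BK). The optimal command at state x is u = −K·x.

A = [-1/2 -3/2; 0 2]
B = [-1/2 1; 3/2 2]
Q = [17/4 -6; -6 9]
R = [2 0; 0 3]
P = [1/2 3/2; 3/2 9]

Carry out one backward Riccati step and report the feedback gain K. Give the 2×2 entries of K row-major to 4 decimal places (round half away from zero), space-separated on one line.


BᵀP = [2.0000 12.7500; 3.5000 19.5000]
S = R + BᵀPB = [2 0; 0 3] + [18.1250 27.5000; 27.5000 42.5000] = [20.1250 27.5000; 27.5000 45.5000]
BᵀPA = [-1.0000 22.5000; -1.7500 33.7500]
K = S⁻¹·BᵀPA = [0.0165 0.5998; -0.0484 0.3793]
A−BK = [-0.4434 -1.5794; 0.0721 0.3418]
AᵀP(A−BK) = [0.0567 0.1385; 0.1385 1.8302]
P' = Q + AᵀP(A−BK) = [4.3067 -5.8615; -5.8615 10.8302]
tr(P') = 15.1369

0.0165 0.5998 -0.0484 0.3793


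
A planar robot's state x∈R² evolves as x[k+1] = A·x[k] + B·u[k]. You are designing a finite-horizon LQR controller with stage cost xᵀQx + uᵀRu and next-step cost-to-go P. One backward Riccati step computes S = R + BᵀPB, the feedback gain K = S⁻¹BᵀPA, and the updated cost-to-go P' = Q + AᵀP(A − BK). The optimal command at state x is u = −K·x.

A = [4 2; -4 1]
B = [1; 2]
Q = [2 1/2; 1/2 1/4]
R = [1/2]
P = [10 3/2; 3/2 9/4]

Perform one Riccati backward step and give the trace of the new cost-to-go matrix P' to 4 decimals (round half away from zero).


127.5980

BᵀP = [13.0000 6.0000]
S = R + BᵀPB = [1/2] + [25.0000] = [25.5000]
BᵀPA = [28.0000 32.0000]
K = S⁻¹·BᵀPA = [1.0980 1.2549]
A−BK = [2.9020 0.7451; -6.1961 -1.5098]
AᵀP(A−BK) = [117.2549 29.8627; 29.8627 8.0931]
P' = Q + AᵀP(A−BK) = [119.2549 30.3627; 30.3627 8.3431]
tr(P') = 127.5980


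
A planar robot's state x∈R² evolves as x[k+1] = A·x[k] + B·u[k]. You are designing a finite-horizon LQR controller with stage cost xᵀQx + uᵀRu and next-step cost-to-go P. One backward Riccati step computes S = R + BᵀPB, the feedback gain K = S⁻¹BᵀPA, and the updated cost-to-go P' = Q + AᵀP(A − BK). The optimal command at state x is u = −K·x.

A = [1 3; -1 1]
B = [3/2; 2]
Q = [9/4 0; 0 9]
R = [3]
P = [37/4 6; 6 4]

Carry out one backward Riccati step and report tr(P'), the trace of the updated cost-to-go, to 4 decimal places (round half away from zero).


BᵀP = [25.8750 17.0000]
S = R + BᵀPB = [3] + [72.8125] = [75.8125]
BᵀPA = [8.8750 94.6250]
K = S⁻¹·BᵀPA = [0.1171 1.2481]
A−BK = [0.8244 1.1278; -1.2341 -1.4963]
AᵀP(A−BK) = [0.2110 0.6727; 0.6727 5.1443]
P' = Q + AᵀP(A−BK) = [2.4610 0.6727; 0.6727 14.1443]
tr(P') = 16.6053

16.6053


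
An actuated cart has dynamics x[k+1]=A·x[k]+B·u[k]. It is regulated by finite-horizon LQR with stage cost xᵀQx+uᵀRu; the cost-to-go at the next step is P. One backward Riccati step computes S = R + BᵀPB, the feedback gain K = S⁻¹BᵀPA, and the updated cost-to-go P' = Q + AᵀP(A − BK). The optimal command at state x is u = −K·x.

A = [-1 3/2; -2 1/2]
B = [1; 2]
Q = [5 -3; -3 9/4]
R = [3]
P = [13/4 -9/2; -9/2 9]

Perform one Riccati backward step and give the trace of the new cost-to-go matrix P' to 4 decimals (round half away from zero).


12.5464

BᵀP = [-5.7500 13.5000]
S = R + BᵀPB = [3] + [21.2500] = [24.2500]
BᵀPA = [-21.2500 -1.8750]
K = S⁻¹·BᵀPA = [-0.8763 -0.0773]
A−BK = [-0.1237 1.5773; -0.2474 0.6546]
AᵀP(A−BK) = [2.6289 0.2320; 0.2320 2.6675]
P' = Q + AᵀP(A−BK) = [7.6289 -2.7680; -2.7680 4.9175]
tr(P') = 12.5464


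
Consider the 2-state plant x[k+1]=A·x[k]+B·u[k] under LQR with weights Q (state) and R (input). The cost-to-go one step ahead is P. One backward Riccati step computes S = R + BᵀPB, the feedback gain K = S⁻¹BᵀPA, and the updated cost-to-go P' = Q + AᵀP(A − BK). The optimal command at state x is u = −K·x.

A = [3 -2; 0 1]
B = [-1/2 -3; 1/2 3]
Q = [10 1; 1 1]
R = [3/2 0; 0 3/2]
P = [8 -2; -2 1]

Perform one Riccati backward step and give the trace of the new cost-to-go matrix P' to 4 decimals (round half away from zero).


15.4312

BᵀP = [-5.0000 1.5000; -30.0000 9.0000]
S = R + BᵀPB = [3/2 0; 0 3/2] + [3.2500 19.5000; 19.5000 117.0000] = [4.7500 19.5000; 19.5000 118.5000]
BᵀPA = [-15.0000 11.5000; -90.0000 69.0000]
K = S⁻¹·BᵀPA = [-0.1232 0.0945; -0.7392 0.5667]
A−BK = [0.7207 -0.2526; 2.2793 -0.7474]
AᵀP(A−BK) = [3.6222 -1.5770; -1.5770 0.8090]
P' = Q + AᵀP(A−BK) = [13.6222 -0.5770; -0.5770 1.8090]
tr(P') = 15.4312


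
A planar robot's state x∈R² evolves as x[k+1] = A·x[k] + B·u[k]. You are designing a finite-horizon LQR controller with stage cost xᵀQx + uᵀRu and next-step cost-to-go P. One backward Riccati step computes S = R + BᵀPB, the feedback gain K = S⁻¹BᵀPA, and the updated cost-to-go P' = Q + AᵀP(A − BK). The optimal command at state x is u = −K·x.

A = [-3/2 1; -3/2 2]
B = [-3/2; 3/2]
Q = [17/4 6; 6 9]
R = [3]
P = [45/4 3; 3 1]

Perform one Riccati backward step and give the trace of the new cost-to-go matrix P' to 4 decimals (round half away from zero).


30.6016

BᵀP = [-12.3750 -3.0000]
S = R + BᵀPB = [3] + [14.0625] = [17.0625]
BᵀPA = [23.0625 -18.3750]
K = S⁻¹·BᵀPA = [1.3516 -1.0769]
A−BK = [0.5275 -0.6154; -3.5275 3.6154]
AᵀP(A−BK) = [9.8901 -8.5385; -8.5385 7.4615]
P' = Q + AᵀP(A−BK) = [14.1401 -2.5385; -2.5385 16.4615]
tr(P') = 30.6016


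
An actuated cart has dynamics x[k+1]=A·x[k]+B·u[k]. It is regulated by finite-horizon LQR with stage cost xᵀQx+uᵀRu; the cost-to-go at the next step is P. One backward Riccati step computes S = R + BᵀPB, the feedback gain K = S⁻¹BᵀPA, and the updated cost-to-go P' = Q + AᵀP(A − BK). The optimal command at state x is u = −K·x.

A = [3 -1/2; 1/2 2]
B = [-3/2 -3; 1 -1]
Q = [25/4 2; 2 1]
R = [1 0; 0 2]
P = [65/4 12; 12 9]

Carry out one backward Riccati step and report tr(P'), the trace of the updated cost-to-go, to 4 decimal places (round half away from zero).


BᵀP = [-12.3750 -9.0000; -60.7500 -45.0000]
S = R + BᵀPB = [1 0; 0 2] + [9.5625 46.1250; 46.1250 227.2500] = [10.5625 46.1250; 46.1250 229.2500]
BᵀPA = [-41.6250 -11.8125; -204.7500 -59.6250]
K = S⁻¹·BᵀPA = [-0.3349 0.1435; -0.8257 -0.2890]
A−BK = [0.0204 -1.1516; 0.0091 1.5675]
AᵀP(A−BK) = [1.4879 0.4338; 0.4338 0.5284]
P' = Q + AᵀP(A−BK) = [7.7379 2.4338; 2.4338 1.5284]
tr(P') = 9.2663

9.2663


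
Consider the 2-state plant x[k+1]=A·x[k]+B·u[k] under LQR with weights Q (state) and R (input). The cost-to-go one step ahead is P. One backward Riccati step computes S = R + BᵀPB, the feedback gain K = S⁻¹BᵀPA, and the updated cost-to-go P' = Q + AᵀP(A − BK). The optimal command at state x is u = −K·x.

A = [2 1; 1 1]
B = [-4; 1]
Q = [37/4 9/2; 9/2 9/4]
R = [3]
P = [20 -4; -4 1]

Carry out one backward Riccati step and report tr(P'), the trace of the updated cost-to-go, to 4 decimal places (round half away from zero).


BᵀP = [-84.0000 17.0000]
S = R + BᵀPB = [3] + [353.0000] = [356.0000]
BᵀPA = [-151.0000 -67.0000]
K = S⁻¹·BᵀPA = [-0.4242 -0.1882]
A−BK = [0.3034 0.2472; 1.4242 1.1882]
AᵀP(A−BK) = [0.9522 0.5815; 0.5815 0.3904]
P' = Q + AᵀP(A−BK) = [10.2022 5.0815; 5.0815 2.6404]
tr(P') = 12.8427

12.8427


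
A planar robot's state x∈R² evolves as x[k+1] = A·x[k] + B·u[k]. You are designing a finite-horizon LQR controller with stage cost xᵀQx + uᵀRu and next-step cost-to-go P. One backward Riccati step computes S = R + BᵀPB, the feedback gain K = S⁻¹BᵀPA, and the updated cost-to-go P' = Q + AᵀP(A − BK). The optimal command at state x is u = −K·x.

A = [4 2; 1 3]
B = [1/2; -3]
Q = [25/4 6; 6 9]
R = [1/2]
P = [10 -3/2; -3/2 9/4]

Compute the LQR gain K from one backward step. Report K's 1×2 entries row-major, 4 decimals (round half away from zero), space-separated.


BᵀP = [9.5000 -7.5000]
S = R + BᵀPB = [1/2] + [27.2500] = [27.7500]
BᵀPA = [30.5000 -3.5000]
K = S⁻¹·BᵀPA = [1.0991 -0.1261]
A−BK = [3.4505 2.0631; 4.2973 2.6216]
AᵀP(A−BK) = [116.7275 69.5968; 69.5968 41.8086]
P' = Q + AᵀP(A−BK) = [122.9775 75.5968; 75.5968 50.8086]
tr(P') = 173.7860

1.0991 -0.1261


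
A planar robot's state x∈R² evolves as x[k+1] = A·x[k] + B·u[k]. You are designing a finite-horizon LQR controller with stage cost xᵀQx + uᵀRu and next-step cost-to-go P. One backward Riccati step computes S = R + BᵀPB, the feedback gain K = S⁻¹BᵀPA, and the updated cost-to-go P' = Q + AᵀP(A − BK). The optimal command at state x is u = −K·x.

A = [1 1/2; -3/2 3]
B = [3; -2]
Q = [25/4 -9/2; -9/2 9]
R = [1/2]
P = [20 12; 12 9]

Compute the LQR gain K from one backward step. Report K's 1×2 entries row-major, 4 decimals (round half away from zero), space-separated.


BᵀP = [36.0000 18.0000]
S = R + BᵀPB = [1/2] + [72.0000] = [72.5000]
BᵀPA = [9.0000 72.0000]
K = S⁻¹·BᵀPA = [0.1241 0.9931]
A−BK = [0.6276 -2.4793; -1.2517 4.9862]
AᵀP(A−BK) = [3.1328 -12.4379; -12.4379 50.4966]
P' = Q + AᵀP(A−BK) = [9.3828 -16.9379; -16.9379 59.4966]
tr(P') = 68.8793

0.1241 0.9931


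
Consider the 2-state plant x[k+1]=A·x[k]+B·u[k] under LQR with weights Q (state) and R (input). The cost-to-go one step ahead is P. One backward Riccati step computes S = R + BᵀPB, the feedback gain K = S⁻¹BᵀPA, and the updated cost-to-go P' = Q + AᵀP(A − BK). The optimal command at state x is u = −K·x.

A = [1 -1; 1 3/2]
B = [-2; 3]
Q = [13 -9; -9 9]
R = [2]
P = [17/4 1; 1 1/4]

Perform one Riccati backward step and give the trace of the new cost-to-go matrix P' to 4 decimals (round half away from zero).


23.9662

BᵀP = [-5.5000 -1.2500]
S = R + BᵀPB = [2] + [7.2500] = [9.2500]
BᵀPA = [-6.7500 3.6250]
K = S⁻¹·BᵀPA = [-0.7297 0.3919]
A−BK = [-0.4595 -0.2162; 3.1892 0.3243]
AᵀP(A−BK) = [1.5743 -0.7297; -0.7297 0.3919]
P' = Q + AᵀP(A−BK) = [14.5743 -9.7297; -9.7297 9.3919]
tr(P') = 23.9662


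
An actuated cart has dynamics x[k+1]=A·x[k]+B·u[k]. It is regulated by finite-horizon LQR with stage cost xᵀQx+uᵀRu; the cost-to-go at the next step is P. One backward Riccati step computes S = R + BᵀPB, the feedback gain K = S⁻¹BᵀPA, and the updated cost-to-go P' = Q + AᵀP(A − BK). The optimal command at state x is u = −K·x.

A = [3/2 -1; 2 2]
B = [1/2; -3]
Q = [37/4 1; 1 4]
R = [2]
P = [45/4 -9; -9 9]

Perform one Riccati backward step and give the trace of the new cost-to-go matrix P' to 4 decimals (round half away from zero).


21.0035

BᵀP = [32.6250 -31.5000]
S = R + BᵀPB = [2] + [110.8125] = [112.8125]
BᵀPA = [-14.0625 -95.6250]
K = S⁻¹·BᵀPA = [-0.1247 -0.8476]
A−BK = [1.5623 -0.5762; 1.6260 -0.5429]
AᵀP(A−BK) = [5.5596 -1.7950; -1.7950 2.1939]
P' = Q + AᵀP(A−BK) = [14.8096 -0.7950; -0.7950 6.1939]
tr(P') = 21.0035


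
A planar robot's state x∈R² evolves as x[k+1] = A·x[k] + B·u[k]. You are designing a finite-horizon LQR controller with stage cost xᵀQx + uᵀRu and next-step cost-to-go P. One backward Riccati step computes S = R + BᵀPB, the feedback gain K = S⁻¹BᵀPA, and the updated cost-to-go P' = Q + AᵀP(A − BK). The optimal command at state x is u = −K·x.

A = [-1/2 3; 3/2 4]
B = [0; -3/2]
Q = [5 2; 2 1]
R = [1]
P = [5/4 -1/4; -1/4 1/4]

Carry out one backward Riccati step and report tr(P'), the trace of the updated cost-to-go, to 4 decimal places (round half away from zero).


16.0500

BᵀP = [0.3750 -0.3750]
S = R + BᵀPB = [1] + [0.5625] = [1.5625]
BᵀPA = [-0.7500 -0.3750]
K = S⁻¹·BᵀPA = [-0.4800 -0.2400]
A−BK = [-0.5000 3.0000; 0.7800 3.6400]
AᵀP(A−BK) = [0.8900 -1.1800; -1.1800 9.1600]
P' = Q + AᵀP(A−BK) = [5.8900 0.8200; 0.8200 10.1600]
tr(P') = 16.0500


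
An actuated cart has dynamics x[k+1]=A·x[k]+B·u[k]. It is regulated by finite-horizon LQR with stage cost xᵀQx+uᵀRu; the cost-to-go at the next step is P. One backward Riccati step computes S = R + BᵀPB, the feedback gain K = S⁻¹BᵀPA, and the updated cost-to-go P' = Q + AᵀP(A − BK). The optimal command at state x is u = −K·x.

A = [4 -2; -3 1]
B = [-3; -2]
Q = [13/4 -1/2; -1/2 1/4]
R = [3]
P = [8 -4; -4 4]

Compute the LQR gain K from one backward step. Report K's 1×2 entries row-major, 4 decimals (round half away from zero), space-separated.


-1.7674 0.8372

BᵀP = [-16.0000 4.0000]
S = R + BᵀPB = [3] + [40.0000] = [43.0000]
BᵀPA = [-76.0000 36.0000]
K = S⁻¹·BᵀPA = [-1.7674 0.8372]
A−BK = [-1.3023 0.5116; -6.5349 2.6744]
AᵀP(A−BK) = [125.6744 -52.3721; -52.3721 21.8605]
P' = Q + AᵀP(A−BK) = [128.9244 -52.8721; -52.8721 22.1105]
tr(P') = 151.0349


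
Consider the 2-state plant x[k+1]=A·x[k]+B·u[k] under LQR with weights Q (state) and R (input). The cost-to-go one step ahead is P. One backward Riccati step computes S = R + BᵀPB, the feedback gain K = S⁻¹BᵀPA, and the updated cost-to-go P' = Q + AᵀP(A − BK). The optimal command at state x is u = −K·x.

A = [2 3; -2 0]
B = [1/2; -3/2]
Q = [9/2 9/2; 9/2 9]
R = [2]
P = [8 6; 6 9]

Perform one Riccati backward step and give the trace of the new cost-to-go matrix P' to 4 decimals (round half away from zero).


82.8115

BᵀP = [-5.0000 -10.5000]
S = R + BᵀPB = [2] + [13.2500] = [15.2500]
BᵀPA = [11.0000 -15.0000]
K = S⁻¹·BᵀPA = [0.7213 -0.9836]
A−BK = [1.6393 3.4918; -0.9180 -1.4754]
AᵀP(A−BK) = [12.0656 22.8197; 22.8197 57.2459]
P' = Q + AᵀP(A−BK) = [16.5656 27.3197; 27.3197 66.2459]
tr(P') = 82.8115


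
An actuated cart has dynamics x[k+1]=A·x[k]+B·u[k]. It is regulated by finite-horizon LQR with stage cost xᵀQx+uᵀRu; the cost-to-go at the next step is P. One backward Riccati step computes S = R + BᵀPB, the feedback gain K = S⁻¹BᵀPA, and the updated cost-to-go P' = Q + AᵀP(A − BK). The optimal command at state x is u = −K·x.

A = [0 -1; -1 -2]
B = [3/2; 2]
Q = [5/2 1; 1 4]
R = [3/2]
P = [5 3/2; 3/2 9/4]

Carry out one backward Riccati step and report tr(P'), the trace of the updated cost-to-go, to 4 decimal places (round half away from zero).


8.5366

BᵀP = [10.5000 6.7500]
S = R + BᵀPB = [3/2] + [29.2500] = [30.7500]
BᵀPA = [-6.7500 -24.0000]
K = S⁻¹·BᵀPA = [-0.2195 -0.7805]
A−BK = [0.3293 0.1707; -0.5610 -0.4390]
AᵀP(A−BK) = [0.7683 0.7317; 0.7317 1.2683]
P' = Q + AᵀP(A−BK) = [3.2683 1.7317; 1.7317 5.2683]
tr(P') = 8.5366


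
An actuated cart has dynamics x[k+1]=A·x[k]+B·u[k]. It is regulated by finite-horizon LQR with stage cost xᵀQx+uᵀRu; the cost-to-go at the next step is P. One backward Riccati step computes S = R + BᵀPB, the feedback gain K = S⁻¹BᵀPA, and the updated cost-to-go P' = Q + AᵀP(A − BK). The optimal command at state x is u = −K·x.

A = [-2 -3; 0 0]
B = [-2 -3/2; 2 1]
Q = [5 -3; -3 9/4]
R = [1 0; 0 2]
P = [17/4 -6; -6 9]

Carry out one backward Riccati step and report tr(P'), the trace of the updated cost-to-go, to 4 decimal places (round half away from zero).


BᵀP = [-20.5000 30.0000; -12.3750 18.0000]
S = R + BᵀPB = [1 0; 0 2] + [101.0000 60.7500; 60.7500 36.5625] = [102.0000 60.7500; 60.7500 38.5625]
BᵀPA = [41.0000 61.5000; 24.7500 37.1250]
K = S⁻¹·BᵀPA = [0.3192 0.4788; 0.1390 0.2085]
A−BK = [-1.1532 -1.7297; -0.7773 -1.1660]
AᵀP(A−BK) = [0.4736 0.7104; 0.7104 1.0656]
P' = Q + AᵀP(A−BK) = [5.4736 -2.2896; -2.2896 3.3156]
tr(P') = 8.7893

8.7893


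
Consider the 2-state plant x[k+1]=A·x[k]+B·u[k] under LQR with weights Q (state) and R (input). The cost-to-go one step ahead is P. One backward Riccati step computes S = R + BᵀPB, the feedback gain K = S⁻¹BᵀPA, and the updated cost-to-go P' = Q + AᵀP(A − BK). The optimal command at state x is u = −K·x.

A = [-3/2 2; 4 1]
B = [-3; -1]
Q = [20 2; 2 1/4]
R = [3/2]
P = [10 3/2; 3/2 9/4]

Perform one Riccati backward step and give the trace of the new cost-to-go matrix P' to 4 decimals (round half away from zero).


BᵀP = [-31.5000 -6.7500]
S = R + BᵀPB = [3/2] + [101.2500] = [102.7500]
BᵀPA = [20.2500 -69.7500]
K = S⁻¹·BᵀPA = [0.1971 -0.6788]
A−BK = [-0.9088 -0.0365; 4.1971 0.3212]
AᵀP(A−BK) = [36.5091 2.4964; 2.4964 0.9015]
P' = Q + AᵀP(A−BK) = [56.5091 4.4964; 4.4964 1.1515]
tr(P') = 57.6606

57.6606


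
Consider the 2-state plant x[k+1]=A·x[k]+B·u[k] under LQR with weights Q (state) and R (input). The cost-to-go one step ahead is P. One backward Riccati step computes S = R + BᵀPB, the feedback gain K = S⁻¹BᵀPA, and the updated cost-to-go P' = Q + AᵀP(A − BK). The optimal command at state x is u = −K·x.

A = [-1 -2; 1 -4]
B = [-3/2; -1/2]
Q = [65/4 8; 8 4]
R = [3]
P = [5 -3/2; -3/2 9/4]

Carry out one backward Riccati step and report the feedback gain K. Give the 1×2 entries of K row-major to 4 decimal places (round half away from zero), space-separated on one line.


BᵀP = [-6.7500 1.1250]
S = R + BᵀPB = [3] + [9.5625] = [12.5625]
BᵀPA = [7.8750 9.0000]
K = S⁻¹·BᵀPA = [0.6269 0.7164]
A−BK = [-0.0597 -0.9254; 1.3134 -3.6418]
AᵀP(A−BK) = [5.3134 -7.6418; -7.6418 25.5522]
P' = Q + AᵀP(A−BK) = [21.5634 0.3582; 0.3582 29.5522]
tr(P') = 51.1157

0.6269 0.7164


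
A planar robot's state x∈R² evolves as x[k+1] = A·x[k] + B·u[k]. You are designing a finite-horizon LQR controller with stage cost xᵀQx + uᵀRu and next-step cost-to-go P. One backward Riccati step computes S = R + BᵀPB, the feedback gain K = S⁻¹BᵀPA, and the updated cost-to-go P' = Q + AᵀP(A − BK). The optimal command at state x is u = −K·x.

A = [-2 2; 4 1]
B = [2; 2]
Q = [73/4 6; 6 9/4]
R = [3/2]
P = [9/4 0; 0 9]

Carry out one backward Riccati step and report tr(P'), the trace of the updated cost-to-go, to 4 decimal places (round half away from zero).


90.4677

BᵀP = [4.5000 18.0000]
S = R + BᵀPB = [3/2] + [45.0000] = [46.5000]
BᵀPA = [63.0000 27.0000]
K = S⁻¹·BᵀPA = [1.3548 0.5806]
A−BK = [-4.7097 0.8387; 1.2903 -0.1613]
AᵀP(A−BK) = [67.6452 -9.5806; -9.5806 2.3226]
P' = Q + AᵀP(A−BK) = [85.8952 -3.5806; -3.5806 4.5726]
tr(P') = 90.4677


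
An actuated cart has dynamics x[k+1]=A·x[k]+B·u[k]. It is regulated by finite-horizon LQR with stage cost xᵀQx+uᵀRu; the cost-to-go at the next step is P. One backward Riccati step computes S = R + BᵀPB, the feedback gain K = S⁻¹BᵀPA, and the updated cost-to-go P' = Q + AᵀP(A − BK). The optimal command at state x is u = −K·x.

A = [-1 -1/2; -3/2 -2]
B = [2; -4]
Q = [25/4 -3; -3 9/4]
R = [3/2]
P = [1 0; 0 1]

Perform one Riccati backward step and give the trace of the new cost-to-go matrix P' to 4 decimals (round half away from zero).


BᵀP = [2.0000 -4.0000]
S = R + BᵀPB = [3/2] + [20.0000] = [21.5000]
BᵀPA = [4.0000 7.0000]
K = S⁻¹·BᵀPA = [0.1860 0.3256]
A−BK = [-1.3721 -1.1512; -0.7558 -0.6977]
AᵀP(A−BK) = [2.5058 2.1977; 2.1977 1.9709]
P' = Q + AᵀP(A−BK) = [8.7558 -0.8023; -0.8023 4.2209]
tr(P') = 12.9767

12.9767


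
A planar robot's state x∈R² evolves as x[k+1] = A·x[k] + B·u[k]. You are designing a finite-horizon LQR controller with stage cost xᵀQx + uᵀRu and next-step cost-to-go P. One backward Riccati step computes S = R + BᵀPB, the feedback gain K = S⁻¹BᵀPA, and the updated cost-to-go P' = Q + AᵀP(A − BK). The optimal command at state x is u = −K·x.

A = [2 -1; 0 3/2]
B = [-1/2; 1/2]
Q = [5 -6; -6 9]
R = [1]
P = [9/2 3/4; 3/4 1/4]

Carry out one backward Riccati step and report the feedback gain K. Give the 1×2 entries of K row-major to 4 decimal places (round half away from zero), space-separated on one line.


-2.0690 0.8276

BᵀP = [-1.8750 -0.2500]
S = R + BᵀPB = [1] + [0.8125] = [1.8125]
BᵀPA = [-3.7500 1.5000]
K = S⁻¹·BᵀPA = [-2.0690 0.8276]
A−BK = [0.9655 -0.5862; 1.0345 1.0862]
AᵀP(A−BK) = [10.2414 -3.6466; -3.6466 1.5711]
P' = Q + AᵀP(A−BK) = [15.2414 -9.6466; -9.6466 10.5711]
tr(P') = 25.8125
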